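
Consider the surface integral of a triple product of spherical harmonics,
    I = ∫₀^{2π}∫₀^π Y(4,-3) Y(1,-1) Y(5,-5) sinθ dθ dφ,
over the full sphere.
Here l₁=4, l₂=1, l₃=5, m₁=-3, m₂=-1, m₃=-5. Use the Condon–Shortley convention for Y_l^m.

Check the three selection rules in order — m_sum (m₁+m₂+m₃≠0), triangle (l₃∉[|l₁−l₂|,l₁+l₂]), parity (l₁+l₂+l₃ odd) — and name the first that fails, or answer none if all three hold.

azimuthal sum: -3 − 1 − 5 = -9  ✗
3 ≤ 5 ≤ 5 (triangle on l)
L = 4 + 1 + 5 = 10 (even)

m_sum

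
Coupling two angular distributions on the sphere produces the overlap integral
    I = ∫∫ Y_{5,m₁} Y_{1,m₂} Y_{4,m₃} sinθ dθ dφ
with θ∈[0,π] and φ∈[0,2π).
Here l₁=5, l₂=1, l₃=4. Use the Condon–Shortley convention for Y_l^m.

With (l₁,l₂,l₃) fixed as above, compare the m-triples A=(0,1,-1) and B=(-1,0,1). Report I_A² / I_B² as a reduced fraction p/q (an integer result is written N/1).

Same 5,1,4: normalisation and zero-m 3j drop out of the ratio.
A: Δ: 2! 8! 0! / 11! → 1/495; sum: t=2:+1/1440 = 1/1440; 3j²(5 1 4; 0 1 -1) = Δ·Π!·Σ² = 2/99  (sign -1)
B: Δ: 2! 8! 0! / 11! → 1/495; sum: t=1:−1/720 = -1/720; 3j²(5 1 4; -1 0 1) = Δ·Π!·Σ² = 8/165  (sign +1)
I_A²/I_B² = (2/99)/(8/165) = 5/12

5/12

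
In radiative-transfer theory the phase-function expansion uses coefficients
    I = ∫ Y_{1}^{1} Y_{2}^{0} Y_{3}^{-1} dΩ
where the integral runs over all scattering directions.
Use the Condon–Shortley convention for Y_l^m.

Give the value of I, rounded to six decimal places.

Checks pass: Σm=0; 6 even; l₃=3∈[1,3].
(2·1+1)(2·2+1)(2·3+1) = 105
Δ: 0! 2! 4! / 7! → 1/105
sum: t=0:+1/4 = 1/4
3j²(1 2 3; 0 0 0) = Δ·Π!·Σ² = 3/35  (sign -1)
sum: t=0:+1/8 = 1/8
3j²(1 2 3; 1 0 -1) = Δ·Π!·Σ² = 2/35  (sign +1)
combine: 4πI² = 105·3/35·2/35 = 18/35
take √, sign -1: I = -0.20230066

-0.202301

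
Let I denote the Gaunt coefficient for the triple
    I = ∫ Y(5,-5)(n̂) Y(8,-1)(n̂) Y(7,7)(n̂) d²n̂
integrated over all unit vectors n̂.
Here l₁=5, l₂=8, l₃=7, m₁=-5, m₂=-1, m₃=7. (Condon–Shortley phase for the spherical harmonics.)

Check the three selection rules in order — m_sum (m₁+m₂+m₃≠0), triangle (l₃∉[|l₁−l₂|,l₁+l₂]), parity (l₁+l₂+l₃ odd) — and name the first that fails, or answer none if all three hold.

m_sum

azimuthal sum: -5 − 1 + 7 = 1  ✗
3 ≤ 7 ≤ 13 (triangle on l)
L = 5 + 8 + 7 = 20 (even)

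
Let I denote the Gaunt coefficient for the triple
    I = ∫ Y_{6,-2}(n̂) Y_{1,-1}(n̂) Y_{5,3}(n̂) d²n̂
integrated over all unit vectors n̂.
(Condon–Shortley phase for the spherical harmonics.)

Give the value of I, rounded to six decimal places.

0.100084

Rules hold: Σm=0, L=12 even, 5≤5≤7.
N = 13·3·11 = 429
Δ = 2!·10!·0!/13! = 1/858
Racah Σ t=1..1: t=1:−1/14400 = -1/14400
⇒ 3j(6 1 5; 0 0 0)² = 6/143, sgn +1
Racah Σ t=0..0: t=0:+1/161280 = 1/161280
⇒ 3j(6 1 5; -2 -1 3)² = 1/143, sgn +1
4πI² = N·(3j₀)²·(3jₘ)² = 18/143
I = +1·√(0.125874/4π) = 0.10008369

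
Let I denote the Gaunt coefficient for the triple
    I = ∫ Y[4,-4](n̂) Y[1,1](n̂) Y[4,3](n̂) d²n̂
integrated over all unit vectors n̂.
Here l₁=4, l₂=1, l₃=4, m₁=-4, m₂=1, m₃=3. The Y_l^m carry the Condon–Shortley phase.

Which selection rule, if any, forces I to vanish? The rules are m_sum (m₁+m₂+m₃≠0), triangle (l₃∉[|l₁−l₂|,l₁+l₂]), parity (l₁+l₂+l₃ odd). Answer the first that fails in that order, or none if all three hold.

m₁+m₂+m₃ = -4 + 1 + 3 = 0  ✓
triangle: |4−1|=3 ≤ l₃=4 ≤ 4+1=5  ✓
parity: l₁+l₂+l₃ = 9 is odd  ✗

parity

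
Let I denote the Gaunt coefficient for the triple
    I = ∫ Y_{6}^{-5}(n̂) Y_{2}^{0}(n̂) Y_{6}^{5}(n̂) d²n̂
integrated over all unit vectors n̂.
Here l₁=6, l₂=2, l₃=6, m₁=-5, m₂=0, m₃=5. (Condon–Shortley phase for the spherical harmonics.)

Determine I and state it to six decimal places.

0.126157

m-sum 0 ✓  L=14 even ✓  4≤6≤8 ✓
Π(2lᵢ+1) = 13×5×13 = 845
triangle coeff Δ(6,2,6) = 1/90090
Σ_t [0,2]: t=0:+1/69120 t=1:−1/14400 t=2:+1/69120 = -7/172800
(3j)²=14/715 [(6 2 6; 0 0 0)], sign=-1
Σ_t [1,2]: t=1:−1/3628800 t=2:+1/1451520 = 1/2419200
(3j)²=11/910 [(6 2 6; -5 0 5)], sign=-1
⇒ 4πI² = 1/5
I = (+1)√(1/5/(4π)) = 0.12615663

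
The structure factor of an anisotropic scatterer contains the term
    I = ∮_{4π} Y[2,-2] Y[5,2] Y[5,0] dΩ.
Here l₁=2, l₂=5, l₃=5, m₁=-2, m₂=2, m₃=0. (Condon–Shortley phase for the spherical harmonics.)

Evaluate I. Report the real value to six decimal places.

Checks pass: Σm=0; 12 even; l₃=5∈[3,7].
(2·2+1)(2·5+1)(2·5+1) = 605
Δ: 2! 2! 8! / 13! → 1/38610
sum: t=0:+1/2880 t=1:−1/576 t=2:+1/2880 = -1/960
3j²(2 5 5; 0 0 0) = Δ·Π!·Σ² = 10/429  (sign +1)
sum: t=2:+1/2880 = 1/2880
3j²(2 5 5; -2 2 0) = Δ·Π!·Σ² = 14/429  (sign -1)
combine: 4πI² = 605·10/429·14/429 = 700/1521
take √, sign -1: I = -0.19137248

-0.191372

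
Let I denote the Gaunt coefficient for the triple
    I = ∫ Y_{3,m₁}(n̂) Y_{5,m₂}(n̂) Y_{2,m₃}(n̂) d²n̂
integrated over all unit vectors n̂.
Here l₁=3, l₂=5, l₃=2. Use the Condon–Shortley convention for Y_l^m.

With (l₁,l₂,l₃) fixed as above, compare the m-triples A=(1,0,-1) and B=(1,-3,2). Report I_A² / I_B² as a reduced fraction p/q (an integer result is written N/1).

Same 3,5,2: normalisation and zero-m 3j drop out of the ratio.
A: Δ: 6! 0! 4! / 11! → 1/2310; sum: t=2:+1/288 = 1/288; 3j²(3 5 2; 1 0 -1) = Δ·Π!·Σ² = 5/231  (sign -1)
B: Δ: 6! 0! 4! / 11! → 1/2310; sum: t=2:+1/1152 = 1/1152; 3j²(3 5 2; 1 -3 2) = Δ·Π!·Σ² = 1/33  (sign +1)
I_A²/I_B² = (5/231)/(1/33) = 5/7

5/7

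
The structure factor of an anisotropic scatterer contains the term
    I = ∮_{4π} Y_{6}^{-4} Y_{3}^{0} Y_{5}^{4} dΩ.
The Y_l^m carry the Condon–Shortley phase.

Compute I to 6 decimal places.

Rules hold: Σm=0, L=14 even, 3≤5≤9.
N = 13·7·11 = 1001
Δ = 4!·8!·2!/15! = 1/675675
Racah Σ t=1..3: t=1:−1/8640 t=2:+1/2304 t=3:−1/8640 = 7/34560
⇒ 3j(6 3 5; 0 0 0)² = 7/429, sgn -1
Racah Σ t=2..3: t=2:+1/161280 t=3:−1/60480 = -1/96768
⇒ 3j(6 3 5; -4 0 4)² = 15/1001, sgn +1
4πI² = N·(3j₀)²·(3jₘ)² = 35/143
I = -1·√(0.244755/4π) = -0.13956004

-0.139560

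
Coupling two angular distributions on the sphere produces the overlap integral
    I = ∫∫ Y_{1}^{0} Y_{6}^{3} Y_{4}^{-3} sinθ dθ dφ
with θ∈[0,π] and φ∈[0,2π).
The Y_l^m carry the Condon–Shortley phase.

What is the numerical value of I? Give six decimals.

0.000000

l₃=4 ∉ [5,7] — triangle fails ⇒ I = 0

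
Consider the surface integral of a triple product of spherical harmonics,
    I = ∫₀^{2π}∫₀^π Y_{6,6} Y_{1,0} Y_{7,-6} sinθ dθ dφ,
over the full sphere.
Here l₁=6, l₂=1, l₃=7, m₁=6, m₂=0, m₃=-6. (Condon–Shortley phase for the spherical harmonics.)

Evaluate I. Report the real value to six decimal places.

m-sum 0 ✓  L=14 even ✓  5≤7≤7 ✓
Π(2lᵢ+1) = 13×3×15 = 585
triangle coeff Δ(6,1,7) = 1/1365
Σ_t [0,0]: t=0:+1/518400 = 1/518400
(3j)²=7/195 [(6 1 7; 0 0 0)], sign=-1
Σ_t [0,0]: t=0:+1/479001600 = 1/479001600
(3j)²=1/105 [(6 1 7; 6 0 -6)], sign=-1
⇒ 4πI² = 1/5
I = (+1)√(1/5/(4π)) = 0.12615663

0.126157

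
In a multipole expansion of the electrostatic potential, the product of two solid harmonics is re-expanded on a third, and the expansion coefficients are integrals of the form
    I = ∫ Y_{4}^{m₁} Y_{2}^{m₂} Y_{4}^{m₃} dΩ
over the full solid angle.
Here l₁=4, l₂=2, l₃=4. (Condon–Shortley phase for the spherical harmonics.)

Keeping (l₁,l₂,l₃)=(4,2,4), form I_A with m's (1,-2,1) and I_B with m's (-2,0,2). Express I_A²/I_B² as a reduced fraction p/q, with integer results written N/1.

l's match ⇒ only the (l;m) 3-j factors differ between A and B.
A: triangle coeff Δ(4,2,4) = 1/13860; Σ_t [0,0]: t=0:+1/144 = 1/144; (3j)²=10/231 [(4 2 4; 1 -2 1)], sign=-1
B: triangle coeff Δ(4,2,4) = 1/13860; Σ_t [0,2]: t=0:+1/2880 t=1:−1/120 t=2:+1/192 = -1/360; (3j)²=16/3465 [(4 2 4; -2 0 2)], sign=-1
I_A²/I_B² = (10/231)/(16/3465) = 75/8

75/8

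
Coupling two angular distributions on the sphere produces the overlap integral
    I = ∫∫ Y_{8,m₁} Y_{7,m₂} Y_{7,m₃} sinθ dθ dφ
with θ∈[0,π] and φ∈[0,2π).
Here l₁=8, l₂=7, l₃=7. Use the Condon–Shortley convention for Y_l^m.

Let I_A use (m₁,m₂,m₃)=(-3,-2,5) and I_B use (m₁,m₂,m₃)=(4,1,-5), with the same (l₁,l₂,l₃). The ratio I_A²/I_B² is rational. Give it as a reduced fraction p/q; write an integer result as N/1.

2890/3721

Shared (l₁,l₂,l₃)=(8,7,7): N and (l;000)² cancel in I_A²/I_B².
A: Δ = 8!·8!·6!/23! = 1/22086194130; Racah Σ t=3..5: t=3:−1/1393459200 t=4:+1/348364800 t=5:−1/746496000 = 17/20901888000; ⇒ 3j(8 7 7; -3 -2 5)² = 34/5681, sgn +1
B: Δ = 8!·8!·6!/23! = 1/22086194130; Racah Σ t=2..4: t=2:+1/1492992000 t=3:−1/435456000 t=4:+1/1114767360 = -61/83607552000; ⇒ 3j(8 7 7; 4 1 -5)² = 3721/482885, sgn -1
I_A²/I_B² = (34/5681)/(3721/482885) = 2890/3721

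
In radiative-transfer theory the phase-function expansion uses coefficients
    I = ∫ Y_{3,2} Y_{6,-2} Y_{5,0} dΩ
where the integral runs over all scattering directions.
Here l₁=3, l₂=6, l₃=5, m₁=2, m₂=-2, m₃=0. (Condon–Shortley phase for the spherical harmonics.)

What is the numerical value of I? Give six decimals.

m-sum 0 ✓  L=14 even ✓  3≤5≤9 ✓
Π(2lᵢ+1) = 7×13×11 = 1001
triangle coeff Δ(3,6,5) = 1/675675
Σ_t [1,3]: t=1:−1/8640 t=2:+1/2304 t=3:−1/8640 = 7/34560
(3j)²=7/429 [(3 6 5; 0 0 0)], sign=-1
Σ_t [0,1]: t=0:+1/13824 t=1:−1/8640 = -1/23040
(3j)²=2/429 [(3 6 5; 2 -2 0)], sign=+1
⇒ 4πI² = 98/1287
I = (-1)√(98/1287/(4π)) = -0.07784287

-0.077843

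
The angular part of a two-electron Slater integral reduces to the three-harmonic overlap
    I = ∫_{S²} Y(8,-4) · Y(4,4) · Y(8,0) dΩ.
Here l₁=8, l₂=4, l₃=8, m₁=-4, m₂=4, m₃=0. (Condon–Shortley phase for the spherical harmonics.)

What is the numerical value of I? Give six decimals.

Checks pass: Σm=0; 20 even; l₃=8∈[4,12].
(2·8+1)(2·4+1)(2·8+1) = 2601
Δ: 4! 12! 4! / 21! → 1/185175900
sum: t=0:+1/557383680 t=1:−1/21772800 t=2:+1/8294400 t=3:−1/21772800 t=4:+1/557383680 = 1/30965760
3j²(8 4 8; 0 0 0) = Δ·Π!·Σ² = 36/4199  (sign +1)
sum: t=4:+1/557383680 = 1/557383680
3j²(8 4 8; -4 4 0) = Δ·Π!·Σ² = 55/4199  (sign +1)
combine: 4πI² = 2601·36/4199·55/4199 = 17820/61009
take √, sign +1: I = 0.15245861

0.152459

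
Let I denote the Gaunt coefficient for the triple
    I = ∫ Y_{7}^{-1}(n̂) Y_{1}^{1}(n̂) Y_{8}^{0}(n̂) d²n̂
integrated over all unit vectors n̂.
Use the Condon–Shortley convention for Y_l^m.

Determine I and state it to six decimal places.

Rules hold: Σm=0, L=16 even, 6≤8≤8.
N = 15·3·17 = 765
Δ = 0!·14!·2!/17! = 1/2040
Racah Σ t=0..0: t=0:+1/25401600 = 1/25401600
⇒ 3j(7 1 8; 0 0 0)² = 8/255, sgn +1
Racah Σ t=0..0: t=0:+1/58060800 = 1/58060800
⇒ 3j(7 1 8; -1 1 0)² = 7/510, sgn +1
4πI² = N·(3j₀)²·(3jₘ)² = 28/85
I = +1·√(0.329412/4π) = 0.16190663

0.161907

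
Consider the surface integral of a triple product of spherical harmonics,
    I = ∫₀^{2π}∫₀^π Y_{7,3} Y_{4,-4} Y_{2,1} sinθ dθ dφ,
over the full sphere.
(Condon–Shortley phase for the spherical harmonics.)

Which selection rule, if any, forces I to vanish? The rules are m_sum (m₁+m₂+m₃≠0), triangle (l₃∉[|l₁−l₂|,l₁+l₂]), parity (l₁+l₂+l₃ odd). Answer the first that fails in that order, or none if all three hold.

triangle

Σmᵢ = 0  ✓
l₃∈[|l₁−l₂|,l₁+l₂]=[3,11], have l₃=2  ✗
Σlᵢ = 13 ⇒ odd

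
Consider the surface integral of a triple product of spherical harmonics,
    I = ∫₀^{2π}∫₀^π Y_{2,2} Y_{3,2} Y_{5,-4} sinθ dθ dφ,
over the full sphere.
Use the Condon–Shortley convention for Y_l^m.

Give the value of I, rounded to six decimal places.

0.268967

Checks pass: Σm=0; 10 even; l₃=5∈[1,5].
(2·2+1)(2·3+1)(2·5+1) = 385
Δ: 0! 4! 6! / 11! → 1/2310
sum: t=0:+1/144 = 1/144
3j²(2 3 5; 0 0 0) = Δ·Π!·Σ² = 10/231  (sign -1)
sum: t=0:+1/2880 = 1/2880
3j²(2 3 5; 2 2 -4) = Δ·Π!·Σ² = 3/55  (sign -1)
combine: 4πI² = 385·10/231·3/55 = 10/11
take √, sign +1: I = 0.26896683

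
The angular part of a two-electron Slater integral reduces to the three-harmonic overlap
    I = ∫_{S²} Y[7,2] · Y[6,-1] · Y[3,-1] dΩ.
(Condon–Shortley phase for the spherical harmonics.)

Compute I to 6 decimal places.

0.123918

Checks pass: Σm=0; 16 even; l₃=3∈[1,13].
(2·7+1)(2·6+1)(2·3+1) = 1365
Δ: 10! 4! 2! / 17! → 1/2042040
sum: t=4:+1/207360 t=5:−1/57600 t=6:+1/207360 = -1/129600
3j²(7 6 3; 0 0 0) = Δ·Π!·Σ² = 168/12155  (sign +1)
sum: t=3:−1/241920 t=4:+1/103680 t=5:−1/691200 = 59/14515200
3j²(7 6 3; 2 -1 -1) = Δ·Π!·Σ² = 3481/340340  (sign +1)
combine: 4πI² = 1365·168/12155·3481/340340 = 438606/2272985
take √, sign +1: I = 0.12391791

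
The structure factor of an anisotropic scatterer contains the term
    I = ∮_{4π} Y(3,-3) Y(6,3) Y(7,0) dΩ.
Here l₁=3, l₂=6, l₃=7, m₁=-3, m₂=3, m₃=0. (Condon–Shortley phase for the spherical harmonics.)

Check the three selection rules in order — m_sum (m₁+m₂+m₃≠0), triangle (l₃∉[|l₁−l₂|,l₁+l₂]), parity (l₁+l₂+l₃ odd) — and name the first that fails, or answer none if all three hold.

none

Σmᵢ = 0  ✓
l₃∈[|l₁−l₂|,l₁+l₂]=[3,9], have l₃=7  ✓
Σlᵢ = 16 ⇒ even  ✓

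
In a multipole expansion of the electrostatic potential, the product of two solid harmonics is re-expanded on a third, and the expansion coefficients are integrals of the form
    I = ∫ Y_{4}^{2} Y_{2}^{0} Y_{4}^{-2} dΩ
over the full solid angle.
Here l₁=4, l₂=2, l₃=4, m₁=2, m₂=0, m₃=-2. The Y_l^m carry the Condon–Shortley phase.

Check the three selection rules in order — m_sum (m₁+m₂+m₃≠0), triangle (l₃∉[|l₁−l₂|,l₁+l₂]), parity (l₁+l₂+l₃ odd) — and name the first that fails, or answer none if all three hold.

Σmᵢ = 0  ✓
l₃∈[|l₁−l₂|,l₁+l₂]=[2,6], have l₃=4  ✓
Σlᵢ = 10 ⇒ even  ✓

none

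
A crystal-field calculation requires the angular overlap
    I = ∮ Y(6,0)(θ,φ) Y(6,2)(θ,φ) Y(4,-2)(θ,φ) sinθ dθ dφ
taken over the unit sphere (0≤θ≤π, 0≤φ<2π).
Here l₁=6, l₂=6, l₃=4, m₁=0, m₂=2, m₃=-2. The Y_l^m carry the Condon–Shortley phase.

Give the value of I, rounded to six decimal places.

-0.107540

Rules hold: Σm=0, L=16 even, 0≤4≤12.
N = 13·13·9 = 1521
Δ = 8!·4!·4!/17! = 1/15315300
Racah Σ t=2..6: t=2:+1/829440 t=3:−1/25920 t=4:+1/9216 t=5:−1/25920 t=6:+1/829440 = 7/207360
⇒ 3j(6 6 4; 0 0 0)² = 28/2431, sgn +1
Racah Σ t=4..6: t=4:+1/55296 t=5:−1/25920 t=6:+1/138240 = -11/829440
⇒ 3j(6 6 4; 0 2 -2)² = 11/1326, sgn -1
4πI² = N·(3j₀)²·(3jₘ)² = 42/289
I = -1·√(0.145329/4π) = -0.10754019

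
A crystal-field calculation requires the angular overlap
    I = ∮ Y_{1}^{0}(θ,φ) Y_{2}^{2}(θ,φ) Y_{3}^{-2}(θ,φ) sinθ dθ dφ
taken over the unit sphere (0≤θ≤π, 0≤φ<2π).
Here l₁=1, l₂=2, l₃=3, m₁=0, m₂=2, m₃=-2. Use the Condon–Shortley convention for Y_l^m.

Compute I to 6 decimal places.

0.184674

Rules hold: Σm=0, L=6 even, 1≤3≤3.
N = 3·5·7 = 105
Δ = 0!·2!·4!/7! = 1/105
Racah Σ t=0..0: t=0:+1/4 = 1/4
⇒ 3j(1 2 3; 0 0 0)² = 3/35, sgn -1
Racah Σ t=0..0: t=0:+1/24 = 1/24
⇒ 3j(1 2 3; 0 2 -2)² = 1/21, sgn -1
4πI² = N·(3j₀)²·(3jₘ)² = 3/7
I = +1·√(0.428571/4π) = 0.18467439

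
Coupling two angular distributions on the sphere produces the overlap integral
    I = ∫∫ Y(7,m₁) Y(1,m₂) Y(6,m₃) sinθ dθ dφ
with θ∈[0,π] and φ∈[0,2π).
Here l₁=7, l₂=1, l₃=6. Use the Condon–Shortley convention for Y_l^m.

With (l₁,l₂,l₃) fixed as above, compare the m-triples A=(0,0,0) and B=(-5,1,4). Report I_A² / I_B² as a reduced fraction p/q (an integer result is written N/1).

Shared (l₁,l₂,l₃)=(7,1,6): N and (l;000)² cancel in I_A²/I_B².
A: Δ = 2!·12!·0!/15! = 1/1365; Racah Σ t=1..1: t=1:−1/518400 = -1/518400; ⇒ 3j(7 1 6; 0 0 0)² = 7/195, sgn -1
B: Δ = 2!·12!·0!/15! = 1/1365; Racah Σ t=2..2: t=2:+1/14515200 = 1/14515200; ⇒ 3j(7 1 6; -5 1 4)² = 22/455, sgn +1
I_A²/I_B² = (7/195)/(22/455) = 49/66

49/66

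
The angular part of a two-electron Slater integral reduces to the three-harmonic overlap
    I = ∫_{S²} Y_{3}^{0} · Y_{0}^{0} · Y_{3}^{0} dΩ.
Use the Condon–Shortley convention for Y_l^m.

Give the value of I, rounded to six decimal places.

m-sum 0 ✓  L=6 even ✓  3≤3≤3 ✓
Π(2lᵢ+1) = 7×1×7 = 49
triangle coeff Δ(3,0,3) = 1/7
Σ_t [0,0]: t=0:+1/36 = 1/36
(3j)²=1/7 [(3 0 3; 0 0 0)], sign=-1
(m-triple is (0,0,0) — same symbol as above.)
⇒ 4πI² = 1/1
I = (+1)√(1/1/(4π)) = 0.28209479

0.282095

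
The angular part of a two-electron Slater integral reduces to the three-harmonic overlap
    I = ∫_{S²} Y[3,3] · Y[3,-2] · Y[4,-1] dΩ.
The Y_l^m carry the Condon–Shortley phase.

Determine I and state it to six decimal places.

Rules hold: Σm=0, L=10 even, 0≤4≤6.
N = 7·7·9 = 441
Δ = 2!·4!·4!/11! = 1/34650
Racah Σ t=0..2: t=0:+1/72 t=1:−1/16 t=2:+1/72 = -5/144
⇒ 3j(3 3 4; 0 0 0)² = 2/77, sgn -1
Racah Σ t=0..0: t=0:+1/288 = 1/288
⇒ 3j(3 3 4; 3 -2 -1)² = 5/231, sgn -1
4πI² = N·(3j₀)²·(3jₘ)² = 30/121
I = +1·√(0.247934/4π) = 0.14046335

0.140463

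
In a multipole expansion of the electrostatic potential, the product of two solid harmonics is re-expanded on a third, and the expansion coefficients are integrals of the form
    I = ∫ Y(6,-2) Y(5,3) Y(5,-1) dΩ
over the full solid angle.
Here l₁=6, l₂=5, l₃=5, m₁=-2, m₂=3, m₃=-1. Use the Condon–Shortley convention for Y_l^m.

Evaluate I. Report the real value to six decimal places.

-0.106727

Rules hold: Σm=0, L=16 even, 1≤5≤11.
N = 13·11·11 = 1573
Δ = 6!·6!·4!/17! = 1/28588560
Racah Σ t=1..5: t=1:−1/345600 t=2:+1/13824 t=3:−1/5184 t=4:+1/13824 t=5:−1/345600 = -7/129600
⇒ 3j(6 5 5; 0 0 0)² = 80/7293, sgn +1
Racah Σ t=4..6: t=4:+1/55296 t=5:−1/25920 t=6:+1/138240 = -11/829440
⇒ 3j(6 5 5; -2 3 -1)² = 11/1326, sgn -1
4πI² = N·(3j₀)²·(3jₘ)² = 4840/33813
I = -1·√(0.14314/4π) = -0.10672739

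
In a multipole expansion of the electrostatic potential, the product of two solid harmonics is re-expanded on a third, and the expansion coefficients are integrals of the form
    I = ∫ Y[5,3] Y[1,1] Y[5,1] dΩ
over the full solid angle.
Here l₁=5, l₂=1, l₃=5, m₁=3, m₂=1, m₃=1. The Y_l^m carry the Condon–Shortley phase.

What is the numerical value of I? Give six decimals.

0.000000

3 + 1 + 1 = 5 ≠ 0: azimuthal integral kills it; I = 0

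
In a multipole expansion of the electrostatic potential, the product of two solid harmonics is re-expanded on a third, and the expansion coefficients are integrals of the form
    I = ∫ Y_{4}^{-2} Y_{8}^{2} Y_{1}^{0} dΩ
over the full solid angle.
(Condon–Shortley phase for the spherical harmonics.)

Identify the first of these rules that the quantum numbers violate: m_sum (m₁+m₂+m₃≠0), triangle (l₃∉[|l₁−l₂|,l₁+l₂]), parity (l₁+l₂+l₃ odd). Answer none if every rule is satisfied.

triangle

azimuthal sum: -2 + 2 + 0 = 0  ✓
4 ≤ 1 ≤ 12 (triangle on l)  ✗
L = 4 + 8 + 1 = 13 (odd)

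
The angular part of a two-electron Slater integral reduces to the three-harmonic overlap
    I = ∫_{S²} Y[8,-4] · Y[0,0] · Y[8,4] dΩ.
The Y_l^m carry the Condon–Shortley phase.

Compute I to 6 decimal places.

Rules hold: Σm=0, L=16 even, 8≤8≤8.
N = 17·1·17 = 289
Δ = 0!·16!·0!/17! = 1/17
Racah Σ t=0..0: t=0:+1/1625702400 = 1/1625702400
⇒ 3j(8 0 8; 0 0 0)² = 1/17, sgn +1
Racah Σ t=0..0: t=0:+1/11496038400 = 1/11496038400
⇒ 3j(8 0 8; -4 0 4)² = 1/17, sgn +1
4πI² = N·(3j₀)²·(3jₘ)² = 1/1
I = +1·√(1/4π) = 0.28209479

0.282095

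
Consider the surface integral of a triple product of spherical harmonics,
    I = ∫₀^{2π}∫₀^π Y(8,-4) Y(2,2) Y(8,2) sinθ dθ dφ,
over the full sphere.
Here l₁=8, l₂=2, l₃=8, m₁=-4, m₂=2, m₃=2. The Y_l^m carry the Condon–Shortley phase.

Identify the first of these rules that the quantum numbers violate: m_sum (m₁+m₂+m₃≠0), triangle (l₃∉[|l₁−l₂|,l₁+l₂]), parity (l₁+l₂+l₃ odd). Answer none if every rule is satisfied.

Σmᵢ = 0  ✓
l₃∈[|l₁−l₂|,l₁+l₂]=[6,10], have l₃=8  ✓
Σlᵢ = 18 ⇒ even  ✓

none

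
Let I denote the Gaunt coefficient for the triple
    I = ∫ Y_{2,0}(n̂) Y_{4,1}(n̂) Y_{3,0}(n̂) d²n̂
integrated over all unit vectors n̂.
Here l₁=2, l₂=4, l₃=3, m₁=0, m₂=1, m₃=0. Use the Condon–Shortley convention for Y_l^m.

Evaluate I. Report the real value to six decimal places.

0 + 1 + 0 = 1 ≠ 0: azimuthal integral kills it; I = 0

0.000000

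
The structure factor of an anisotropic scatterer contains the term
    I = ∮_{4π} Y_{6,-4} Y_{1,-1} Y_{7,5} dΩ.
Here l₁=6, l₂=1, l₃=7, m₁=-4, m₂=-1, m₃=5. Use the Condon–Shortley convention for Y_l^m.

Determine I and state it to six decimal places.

Checks pass: Σm=0; 14 even; l₃=7∈[5,7].
(2·6+1)(2·1+1)(2·7+1) = 585
Δ: 0! 12! 2! / 15! → 1/1365
sum: t=0:+1/518400 = 1/518400
3j²(6 1 7; 0 0 0) = Δ·Π!·Σ² = 7/195  (sign -1)
sum: t=0:+1/14515200 = 1/14515200
3j²(6 1 7; -4 -1 5) = Δ·Π!·Σ² = 22/455  (sign +1)
combine: 4πI² = 585·7/195·22/455 = 66/65
take √, sign -1: I = -0.28425647

-0.284256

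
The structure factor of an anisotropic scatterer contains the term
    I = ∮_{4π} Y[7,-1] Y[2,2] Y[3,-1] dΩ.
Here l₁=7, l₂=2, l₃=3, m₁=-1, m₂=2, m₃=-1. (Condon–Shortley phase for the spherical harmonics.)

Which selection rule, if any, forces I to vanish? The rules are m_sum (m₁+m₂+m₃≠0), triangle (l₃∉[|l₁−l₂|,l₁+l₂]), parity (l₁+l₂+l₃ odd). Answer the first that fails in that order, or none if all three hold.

azimuthal sum: -1 + 2 − 1 = 0  ✓
5 ≤ 3 ≤ 9 (triangle on l)  ✗
L = 7 + 2 + 3 = 12 (even)

triangle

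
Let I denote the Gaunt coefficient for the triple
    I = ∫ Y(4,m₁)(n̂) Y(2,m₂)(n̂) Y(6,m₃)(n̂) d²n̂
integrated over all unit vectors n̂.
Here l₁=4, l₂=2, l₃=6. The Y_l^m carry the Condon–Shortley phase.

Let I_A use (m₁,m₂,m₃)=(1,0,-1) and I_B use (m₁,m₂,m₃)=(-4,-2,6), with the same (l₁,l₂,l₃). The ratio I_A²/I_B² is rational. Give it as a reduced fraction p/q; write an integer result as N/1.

Shared (l₁,l₂,l₃)=(4,2,6): N and (l;000)² cancel in I_A²/I_B².
A: Δ = 0!·8!·4!/13! = 1/6435; Racah Σ t=0..0: t=0:+1/2880 = 1/2880; ⇒ 3j(4 2 6; 1 0 -1)² = 14/429, sgn -1
B: Δ = 0!·8!·4!/13! = 1/6435; Racah Σ t=0..0: t=0:+1/967680 = 1/967680; ⇒ 3j(4 2 6; -4 -2 6)² = 1/13, sgn +1
I_A²/I_B² = (14/429)/(1/13) = 14/33

14/33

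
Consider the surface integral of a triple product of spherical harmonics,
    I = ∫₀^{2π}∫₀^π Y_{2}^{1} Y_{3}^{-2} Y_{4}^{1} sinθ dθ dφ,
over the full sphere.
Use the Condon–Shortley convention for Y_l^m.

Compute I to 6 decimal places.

0.000000

L=9 odd ⇒ parity kills the (l;000) factor ⇒ I = 0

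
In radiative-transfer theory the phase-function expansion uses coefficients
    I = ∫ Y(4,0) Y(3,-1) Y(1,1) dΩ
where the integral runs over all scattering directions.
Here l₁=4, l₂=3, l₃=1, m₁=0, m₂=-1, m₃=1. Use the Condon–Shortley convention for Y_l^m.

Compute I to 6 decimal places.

0.150786

Checks pass: Σm=0; 8 even; l₃=1∈[1,7].
(2·4+1)(2·3+1)(2·1+1) = 189
Δ: 6! 2! 0! / 9! → 1/252
sum: t=3:−1/36 = -1/36
3j²(4 3 1; 0 0 0) = Δ·Π!·Σ² = 4/63  (sign +1)
sum: t=2:+1/96 = 1/96
3j²(4 3 1; 0 -1 1) = Δ·Π!·Σ² = 1/42  (sign +1)
combine: 4πI² = 189·4/63·1/42 = 2/7
take √, sign +1: I = 0.15078601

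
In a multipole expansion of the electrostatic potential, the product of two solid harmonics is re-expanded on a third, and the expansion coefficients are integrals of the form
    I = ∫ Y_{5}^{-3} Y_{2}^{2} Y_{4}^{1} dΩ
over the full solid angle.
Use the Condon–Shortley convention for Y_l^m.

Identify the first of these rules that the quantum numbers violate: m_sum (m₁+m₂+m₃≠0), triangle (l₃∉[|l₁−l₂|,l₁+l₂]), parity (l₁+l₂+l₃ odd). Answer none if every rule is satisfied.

parity

m₁+m₂+m₃ = -3 + 2 + 1 = 0  ✓
triangle: |5−2|=3 ≤ l₃=4 ≤ 5+2=7  ✓
parity: l₁+l₂+l₃ = 11 is odd  ✗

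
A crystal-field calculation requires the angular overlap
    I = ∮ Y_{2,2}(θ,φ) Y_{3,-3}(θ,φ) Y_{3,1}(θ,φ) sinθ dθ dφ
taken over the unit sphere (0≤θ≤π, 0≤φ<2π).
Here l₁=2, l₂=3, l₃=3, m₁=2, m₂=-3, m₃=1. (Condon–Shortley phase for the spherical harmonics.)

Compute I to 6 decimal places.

Checks pass: Σm=0; 8 even; l₃=3∈[1,5].
(2·2+1)(2·3+1)(2·3+1) = 245
Δ: 2! 2! 4! / 9! → 1/3780
sum: t=0:+1/24 t=1:−1/4 t=2:+1/24 = -1/6
3j²(2 3 3; 0 0 0) = Δ·Π!·Σ² = 4/105  (sign +1)
sum: t=0:+1/96 = 1/96
3j²(2 3 3; 2 -3 1) = Δ·Π!·Σ² = 1/42  (sign +1)
combine: 4πI² = 245·4/105·1/42 = 2/9
take √, sign +1: I = 0.13298076

0.132981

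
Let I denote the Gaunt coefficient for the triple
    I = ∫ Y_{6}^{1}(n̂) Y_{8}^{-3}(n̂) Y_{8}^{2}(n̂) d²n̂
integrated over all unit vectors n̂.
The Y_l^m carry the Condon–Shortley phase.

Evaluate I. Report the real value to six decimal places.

Rules hold: Σm=0, L=22 even, 2≤8≤14.
N = 13·17·17 = 3757
Δ = 6!·6!·10!/23! = 1/13742520792
Racah Σ t=0..6: t=0:+1/41803776000 t=1:−1/435456000 t=2:+1/39813120 t=3:−1/18662400 t=4:+1/39813120 t=5:−1/435456000 t=6:+1/41803776000 = -11/1393459200
⇒ 3j(6 8 8; 0 0 0)² = 600/96577, sgn -1
Racah Σ t=0..5: t=0:+1/1244160000 t=1:−1/99532800 t=2:+1/52254720 t=3:−1/139345920 t=4:+1/2090188800 t=5:−1/313528320000 = 143/44789760000
⇒ 3j(6 8 8; 1 -3 2)² = 1001/178296, sgn +1
4πI² = N·(3j₀)²·(3jₘ)² = 25025/190969
I = -1·√(0.131042/4π) = -0.10211762

-0.102118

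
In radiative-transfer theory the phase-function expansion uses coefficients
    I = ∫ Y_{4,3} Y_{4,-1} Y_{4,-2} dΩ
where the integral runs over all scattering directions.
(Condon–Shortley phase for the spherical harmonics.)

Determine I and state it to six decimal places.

-0.063661

Checks pass: Σm=0; 12 even; l₃=4∈[0,8].
(2·4+1)(2·4+1)(2·4+1) = 729
Δ: 4! 4! 4! / 13! → 1/450450
sum: t=0:+1/13824 t=1:−1/216 t=2:+1/64 t=3:−1/216 t=4:+1/13824 = 5/768
3j²(4 4 4; 0 0 0) = Δ·Π!·Σ² = 18/1001  (sign +1)
sum: t=0:+1/864 t=1:−1/576 = -1/1728
3j²(4 4 4; 3 -1 -2) = Δ·Π!·Σ² = 5/1287  (sign -1)
combine: 4πI² = 729·18/1001·5/1287 = 7290/143143
take √, sign -1: I = -0.06366105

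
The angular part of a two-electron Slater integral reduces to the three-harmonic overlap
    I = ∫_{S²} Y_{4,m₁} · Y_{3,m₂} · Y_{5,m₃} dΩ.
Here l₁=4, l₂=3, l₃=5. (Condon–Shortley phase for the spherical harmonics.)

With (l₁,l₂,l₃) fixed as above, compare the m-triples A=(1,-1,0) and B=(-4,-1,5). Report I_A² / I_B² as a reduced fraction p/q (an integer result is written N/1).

Shared (l₁,l₂,l₃)=(4,3,5): N and (l;000)² cancel in I_A²/I_B².
A: Δ = 2!·6!·4!/13! = 1/180180; Racah Σ t=0..2: t=0:+1/288 t=1:−1/288 t=2:+1/5760 = 1/5760; ⇒ 3j(4 3 5; 1 -1 0)² = 1/12012, sgn -1
B: Δ = 2!·6!·4!/13! = 1/180180; Racah Σ t=2..2: t=2:+1/34560 = 1/34560; ⇒ 3j(4 3 5; -4 -1 5)² = 14/429, sgn +1
I_A²/I_B² = (1/12012)/(14/429) = 1/392

1/392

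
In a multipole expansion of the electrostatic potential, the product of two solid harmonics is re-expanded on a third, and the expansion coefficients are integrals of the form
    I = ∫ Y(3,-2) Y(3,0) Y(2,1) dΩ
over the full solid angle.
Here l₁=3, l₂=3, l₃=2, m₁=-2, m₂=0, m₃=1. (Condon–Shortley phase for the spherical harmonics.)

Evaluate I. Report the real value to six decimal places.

Σmᵢ = -1 ≠ 0, so the φ-integral vanishes; I = 0

0.000000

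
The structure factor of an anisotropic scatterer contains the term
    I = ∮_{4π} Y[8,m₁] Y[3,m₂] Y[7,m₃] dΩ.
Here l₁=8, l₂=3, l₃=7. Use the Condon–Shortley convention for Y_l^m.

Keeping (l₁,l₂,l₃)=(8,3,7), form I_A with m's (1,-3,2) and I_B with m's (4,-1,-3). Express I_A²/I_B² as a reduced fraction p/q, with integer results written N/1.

68040/68651

Same 8,3,7: normalisation and zero-m 3j drop out of the ratio.
A: Δ: 4! 12! 2! / 19! → 1/5290740; sum: t=0:+1/29030400 = 1/29030400; 3j²(8 3 7; 1 -3 2) = Δ·Π!·Σ² = 54/4199  (sign -1)
B: Δ: 4! 12! 2! / 19! → 1/5290740; sum: t=0:+1/46448640 t=1:−1/13063680 t=2:+1/58060800 = -79/2090188800; 3j²(8 3 7; 4 -1 -3) = Δ·Π!·Σ² = 68651/5290740  (sign -1)
I_A²/I_B² = (54/4199)/(68651/5290740) = 68040/68651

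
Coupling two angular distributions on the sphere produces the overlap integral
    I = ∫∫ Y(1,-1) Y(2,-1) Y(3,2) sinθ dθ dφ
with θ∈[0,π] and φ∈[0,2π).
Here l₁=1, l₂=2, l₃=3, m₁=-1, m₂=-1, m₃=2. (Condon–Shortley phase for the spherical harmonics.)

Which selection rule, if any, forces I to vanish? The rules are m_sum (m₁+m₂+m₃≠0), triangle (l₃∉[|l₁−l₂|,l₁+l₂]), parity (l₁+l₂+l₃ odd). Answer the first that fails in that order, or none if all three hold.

m₁+m₂+m₃ = -1 − 1 + 2 = 0  ✓
triangle: |1−2|=1 ≤ l₃=3 ≤ 1+2=3  ✓
parity: l₁+l₂+l₃ = 6 is even  ✓

none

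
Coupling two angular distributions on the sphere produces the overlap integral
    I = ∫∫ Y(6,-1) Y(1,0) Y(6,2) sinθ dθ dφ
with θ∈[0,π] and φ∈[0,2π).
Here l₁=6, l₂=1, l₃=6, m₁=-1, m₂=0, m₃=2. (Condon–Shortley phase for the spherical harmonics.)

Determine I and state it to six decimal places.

-1 + 0 + 2 = 1 ≠ 0: azimuthal integral kills it; I = 0

0.000000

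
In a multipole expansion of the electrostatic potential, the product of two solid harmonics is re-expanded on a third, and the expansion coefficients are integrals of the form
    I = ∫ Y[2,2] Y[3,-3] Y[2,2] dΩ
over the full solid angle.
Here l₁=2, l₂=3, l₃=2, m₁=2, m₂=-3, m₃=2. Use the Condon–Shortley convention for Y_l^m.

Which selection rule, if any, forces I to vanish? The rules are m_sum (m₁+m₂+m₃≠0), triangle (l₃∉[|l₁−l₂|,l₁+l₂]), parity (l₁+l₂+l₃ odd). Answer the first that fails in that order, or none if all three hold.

azimuthal sum: 2 − 3 + 2 = 1  ✗
1 ≤ 2 ≤ 5 (triangle on l)
L = 2 + 3 + 2 = 7 (odd)

m_sum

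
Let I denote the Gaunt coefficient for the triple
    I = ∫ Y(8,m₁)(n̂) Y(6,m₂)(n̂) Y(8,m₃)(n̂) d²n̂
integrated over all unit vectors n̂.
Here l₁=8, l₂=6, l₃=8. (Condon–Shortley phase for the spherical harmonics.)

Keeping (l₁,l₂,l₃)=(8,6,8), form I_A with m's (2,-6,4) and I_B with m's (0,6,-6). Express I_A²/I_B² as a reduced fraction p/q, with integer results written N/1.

30/13

Same 8,6,8: normalisation and zero-m 3j drop out of the ratio.
A: Δ: 6! 10! 6! / 23! → 1/13742520792; sum: t=0:+1/8957952000 = 1/8957952000; 3j²(8 6 8; 2 -6 4) = Δ·Π!·Σ² = 1260/96577  (sign +1)
B: Δ: 6! 10! 6! / 23! → 1/13742520792; sum: t=6:+1/41803776000 = 1/41803776000; 3j²(8 6 8; 0 6 -6) = Δ·Π!·Σ² = 42/7429  (sign +1)
I_A²/I_B² = (1260/96577)/(42/7429) = 30/13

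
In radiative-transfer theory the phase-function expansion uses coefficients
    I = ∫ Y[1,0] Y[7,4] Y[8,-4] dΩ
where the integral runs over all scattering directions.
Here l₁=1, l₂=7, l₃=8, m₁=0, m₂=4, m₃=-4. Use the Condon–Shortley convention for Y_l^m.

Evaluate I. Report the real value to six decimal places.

0.211986

m-sum 0 ✓  L=16 even ✓  6≤8≤8 ✓
Π(2lᵢ+1) = 3×15×17 = 765
triangle coeff Δ(1,7,8) = 1/2040
Σ_t [0,0]: t=0:+1/25401600 = 1/25401600
(3j)²=8/255 [(1 7 8; 0 0 0)], sign=+1
Σ_t [0,0]: t=0:+1/239500800 = 1/239500800
(3j)²=2/85 [(1 7 8; 0 4 -4)], sign=+1
⇒ 4πI² = 48/85
I = (+1)√(48/85/(4π)) = 0.21198553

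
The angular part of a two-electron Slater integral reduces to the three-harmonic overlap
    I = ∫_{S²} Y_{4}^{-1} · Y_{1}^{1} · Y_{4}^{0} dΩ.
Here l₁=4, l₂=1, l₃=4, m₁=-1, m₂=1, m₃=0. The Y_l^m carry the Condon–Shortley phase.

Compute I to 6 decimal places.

Σlᵢ=9 odd — θ-integrand is odd under cosθ→−cosθ; I=0

0.000000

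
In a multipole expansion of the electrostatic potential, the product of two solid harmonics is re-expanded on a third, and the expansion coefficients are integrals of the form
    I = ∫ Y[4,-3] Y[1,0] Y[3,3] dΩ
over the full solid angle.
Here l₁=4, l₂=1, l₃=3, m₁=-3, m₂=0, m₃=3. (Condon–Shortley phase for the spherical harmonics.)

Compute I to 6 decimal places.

m-sum 0 ✓  L=8 even ✓  3≤3≤5 ✓
Π(2lᵢ+1) = 9×3×7 = 189
triangle coeff Δ(4,1,3) = 1/252
Σ_t [1,1]: t=1:−1/36 = -1/36
(3j)²=4/63 [(4 1 3; 0 0 0)], sign=+1
Σ_t [1,1]: t=1:−1/720 = -1/720
(3j)²=1/36 [(4 1 3; -3 0 3)], sign=-1
⇒ 4πI² = 1/3
I = (-1)√(1/3/(4π)) = -0.16286750

-0.162868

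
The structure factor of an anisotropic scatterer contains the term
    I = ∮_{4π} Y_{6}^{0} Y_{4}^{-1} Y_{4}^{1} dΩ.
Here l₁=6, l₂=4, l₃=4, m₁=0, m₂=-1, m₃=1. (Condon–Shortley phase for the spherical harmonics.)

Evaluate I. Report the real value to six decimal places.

m-sum 0 ✓  L=14 even ✓  2≤4≤10 ✓
Π(2lᵢ+1) = 13×9×9 = 1053
triangle coeff Δ(6,4,4) = 1/1261260
Σ_t [2,4]: t=2:+1/4608 t=3:−1/1296 t=4:+1/4608 = -7/20736
(3j)²=20/1287 [(6 4 4; 0 0 0)], sign=-1
Σ_t [1,3]: t=1:−1/28800 t=2:+1/2304 t=3:−1/2592 = 7/518400
(3j)²=1/25740 [(6 4 4; 0 -1 1)], sign=-1
⇒ 4πI² = 1/1573
I = (+1)√(1/1573/(4π)) = 0.00711264

0.007113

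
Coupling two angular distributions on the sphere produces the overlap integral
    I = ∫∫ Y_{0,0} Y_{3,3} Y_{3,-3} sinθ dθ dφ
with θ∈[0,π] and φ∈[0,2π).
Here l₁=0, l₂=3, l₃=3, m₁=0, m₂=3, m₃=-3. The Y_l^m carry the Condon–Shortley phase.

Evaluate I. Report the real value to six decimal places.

-0.282095

Checks pass: Σm=0; 6 even; l₃=3∈[3,3].
(2·0+1)(2·3+1)(2·3+1) = 49
Δ: 0! 0! 6! / 7! → 1/7
sum: t=0:+1/36 = 1/36
3j²(0 3 3; 0 0 0) = Δ·Π!·Σ² = 1/7  (sign -1)
sum: t=0:+1/720 = 1/720
3j²(0 3 3; 0 3 -3) = Δ·Π!·Σ² = 1/7  (sign +1)
combine: 4πI² = 49·1/7·1/7 = 1/1
take √, sign -1: I = -0.28209479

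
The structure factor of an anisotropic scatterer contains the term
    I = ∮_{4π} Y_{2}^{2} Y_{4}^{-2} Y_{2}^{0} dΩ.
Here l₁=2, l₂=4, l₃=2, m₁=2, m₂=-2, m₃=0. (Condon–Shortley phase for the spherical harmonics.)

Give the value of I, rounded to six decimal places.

m-sum 0 ✓  L=8 even ✓  2≤2≤6 ✓
Π(2lᵢ+1) = 5×9×5 = 225
triangle coeff Δ(2,4,2) = 1/630
Σ_t [2,2]: t=2:+1/16 = 1/16
(3j)²=2/35 [(2 4 2; 0 0 0)], sign=+1
Σ_t [0,0]: t=0:+1/96 = 1/96
(3j)²=1/42 [(2 4 2; 2 -2 0)], sign=+1
⇒ 4πI² = 15/49
I = (+1)√(15/49/(4π)) = 0.15607835

0.156078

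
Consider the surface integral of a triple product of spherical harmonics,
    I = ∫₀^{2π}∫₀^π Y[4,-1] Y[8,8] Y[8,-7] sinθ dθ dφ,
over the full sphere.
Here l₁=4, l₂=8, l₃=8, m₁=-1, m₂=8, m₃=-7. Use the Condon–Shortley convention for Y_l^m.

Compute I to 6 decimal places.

Checks pass: Σm=0; 20 even; l₃=8∈[4,12].
(2·4+1)(2·8+1)(2·8+1) = 2601
Δ: 4! 4! 12! / 21! → 1/185175900
sum: t=0:+1/557383680 t=1:−1/21772800 t=2:+1/8294400 t=3:−1/21772800 t=4:+1/557383680 = 1/30965760
3j²(4 8 8; 0 0 0) = Δ·Π!·Σ² = 36/4199  (sign +1)
sum: t=4:+1/68976230400 = 1/68976230400
3j²(4 8 8; -1 8 -7) = Δ·Π!·Σ² = 65/2907  (sign -1)
combine: 4πI² = 2601·36/4199·65/2907 = 180/361
take √, sign -1: I = -0.19919467

-0.199195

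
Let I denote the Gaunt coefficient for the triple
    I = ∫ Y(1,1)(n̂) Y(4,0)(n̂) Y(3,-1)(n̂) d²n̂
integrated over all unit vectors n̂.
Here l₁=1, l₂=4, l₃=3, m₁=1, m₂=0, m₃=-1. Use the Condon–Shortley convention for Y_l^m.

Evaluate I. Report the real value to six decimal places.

m-sum 0 ✓  L=8 even ✓  3≤3≤5 ✓
Π(2lᵢ+1) = 3×9×7 = 189
triangle coeff Δ(1,4,3) = 1/252
Σ_t [1,1]: t=1:−1/36 = -1/36
(3j)²=4/63 [(1 4 3; 0 0 0)], sign=+1
Σ_t [0,0]: t=0:+1/96 = 1/96
(3j)²=1/42 [(1 4 3; 1 0 -1)], sign=+1
⇒ 4πI² = 2/7
I = (+1)√(2/7/(4π)) = 0.15078601

0.150786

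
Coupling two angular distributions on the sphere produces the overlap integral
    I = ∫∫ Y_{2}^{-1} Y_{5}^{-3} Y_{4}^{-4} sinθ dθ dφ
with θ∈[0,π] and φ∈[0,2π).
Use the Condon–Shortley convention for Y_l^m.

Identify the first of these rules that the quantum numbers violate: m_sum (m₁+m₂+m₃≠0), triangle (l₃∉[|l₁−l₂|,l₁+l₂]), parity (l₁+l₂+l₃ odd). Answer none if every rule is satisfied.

Σmᵢ = -8  ✗
l₃∈[|l₁−l₂|,l₁+l₂]=[3,7], have l₃=4
Σlᵢ = 11 ⇒ odd

m_sum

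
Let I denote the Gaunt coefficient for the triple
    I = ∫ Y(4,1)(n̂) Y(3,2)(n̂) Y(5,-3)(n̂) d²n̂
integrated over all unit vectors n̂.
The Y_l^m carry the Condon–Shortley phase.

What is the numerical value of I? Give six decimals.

-0.035836

m-sum 0 ✓  L=12 even ✓  1≤5≤7 ✓
Π(2lᵢ+1) = 9×7×11 = 693
triangle coeff Δ(4,3,5) = 1/180180
Σ_t [0,2]: t=0:+1/576 t=1:−1/144 t=2:+1/576 = -1/288
(3j)²=20/1001 [(4 3 5; 0 0 0)], sign=+1
Σ_t [1,2]: t=1:−1/1152 t=2:+1/1440 = -1/5760
(3j)²=1/858 [(4 3 5; 1 2 -3)], sign=-1
⇒ 4πI² = 30/1859
I = (-1)√(30/1859/(4π)) = -0.03583571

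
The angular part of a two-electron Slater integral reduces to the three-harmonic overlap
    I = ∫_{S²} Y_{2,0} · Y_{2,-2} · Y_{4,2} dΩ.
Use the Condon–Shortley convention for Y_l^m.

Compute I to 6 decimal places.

0.156078

Rules hold: Σm=0, L=8 even, 0≤4≤4.
N = 5·5·9 = 225
Δ = 0!·4!·4!/9! = 1/630
Racah Σ t=0..0: t=0:+1/16 = 1/16
⇒ 3j(2 2 4; 0 0 0)² = 2/35, sgn +1
Racah Σ t=0..0: t=0:+1/96 = 1/96
⇒ 3j(2 2 4; 0 -2 2)² = 1/42, sgn +1
4πI² = N·(3j₀)²·(3jₘ)² = 15/49
I = +1·√(0.306122/4π) = 0.15607835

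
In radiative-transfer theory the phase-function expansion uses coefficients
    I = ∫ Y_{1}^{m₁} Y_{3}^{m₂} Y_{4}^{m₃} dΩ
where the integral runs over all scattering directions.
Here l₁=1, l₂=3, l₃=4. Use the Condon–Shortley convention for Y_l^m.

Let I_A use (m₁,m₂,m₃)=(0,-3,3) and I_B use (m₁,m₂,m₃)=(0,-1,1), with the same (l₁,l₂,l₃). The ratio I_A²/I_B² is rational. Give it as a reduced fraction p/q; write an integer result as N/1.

7/15

Same 1,3,4: normalisation and zero-m 3j drop out of the ratio.
A: Δ: 0! 2! 6! / 9! → 1/252; sum: t=0:+1/720 = 1/720; 3j²(1 3 4; 0 -3 3) = Δ·Π!·Σ² = 1/36  (sign -1)
B: Δ: 0! 2! 6! / 9! → 1/252; sum: t=0:+1/48 = 1/48; 3j²(1 3 4; 0 -1 1) = Δ·Π!·Σ² = 5/84  (sign -1)
I_A²/I_B² = (1/36)/(5/84) = 7/15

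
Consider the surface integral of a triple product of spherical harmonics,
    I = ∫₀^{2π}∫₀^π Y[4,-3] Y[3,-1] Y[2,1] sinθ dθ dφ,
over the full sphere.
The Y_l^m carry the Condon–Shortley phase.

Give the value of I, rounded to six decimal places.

0.000000

m-sum = -3 − 1 + 1 = -3 ≠ 0 ⇒ I = 0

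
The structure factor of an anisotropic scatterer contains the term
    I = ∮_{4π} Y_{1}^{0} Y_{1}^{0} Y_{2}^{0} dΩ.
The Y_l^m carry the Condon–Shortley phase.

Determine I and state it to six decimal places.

0.252313

m-sum 0 ✓  L=4 even ✓  0≤2≤2 ✓
Π(2lᵢ+1) = 3×3×5 = 45
triangle coeff Δ(1,1,2) = 1/30
Σ_t [0,0]: t=0:+1/1 = 1/1
(3j)²=2/15 [(1 1 2; 0 0 0)], sign=+1
(m-triple is (0,0,0) — same symbol as above.)
⇒ 4πI² = 4/5
I = (+1)√(4/5/(4π)) = 0.25231325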